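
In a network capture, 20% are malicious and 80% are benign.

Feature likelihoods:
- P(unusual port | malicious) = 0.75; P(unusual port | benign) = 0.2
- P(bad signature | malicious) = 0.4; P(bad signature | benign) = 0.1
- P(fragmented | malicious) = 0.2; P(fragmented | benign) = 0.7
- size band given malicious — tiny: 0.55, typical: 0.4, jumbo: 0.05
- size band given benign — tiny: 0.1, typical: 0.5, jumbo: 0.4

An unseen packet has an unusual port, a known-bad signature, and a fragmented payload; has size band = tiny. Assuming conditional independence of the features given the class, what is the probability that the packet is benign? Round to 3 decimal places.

malicious: 0.2 × 0.75 × 0.4 × 0.2 × 0.55 = 0.0066
benign: 0.8 × 0.2 × 0.1 × 0.7 × 0.1 = 0.00112
P(benign | x) = 0.00112 / 0.00772 ≈ 0.145

0.145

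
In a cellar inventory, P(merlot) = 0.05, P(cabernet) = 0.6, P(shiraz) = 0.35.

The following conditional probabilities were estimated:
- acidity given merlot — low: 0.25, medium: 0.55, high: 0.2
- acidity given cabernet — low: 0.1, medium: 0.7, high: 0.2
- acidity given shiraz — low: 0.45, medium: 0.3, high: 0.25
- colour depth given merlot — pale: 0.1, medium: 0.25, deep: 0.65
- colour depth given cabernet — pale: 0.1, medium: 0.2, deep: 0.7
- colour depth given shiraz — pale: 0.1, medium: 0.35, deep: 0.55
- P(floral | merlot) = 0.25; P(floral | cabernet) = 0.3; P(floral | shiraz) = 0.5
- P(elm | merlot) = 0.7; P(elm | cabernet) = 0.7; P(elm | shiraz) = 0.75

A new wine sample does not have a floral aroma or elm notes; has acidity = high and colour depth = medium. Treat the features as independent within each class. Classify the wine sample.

cabernet

merlot: 0.05 × 0.2 × 0.25 × (1−0.25) × (1−0.7) = 0.0005625
cabernet: 0.6 × 0.2 × 0.2 × (1−0.3) × (1−0.7) = 0.00504
shiraz: 0.35 × 0.25 × 0.35 × (1−0.5) × (1−0.75) = 0.003828125
Highest score → cabernet.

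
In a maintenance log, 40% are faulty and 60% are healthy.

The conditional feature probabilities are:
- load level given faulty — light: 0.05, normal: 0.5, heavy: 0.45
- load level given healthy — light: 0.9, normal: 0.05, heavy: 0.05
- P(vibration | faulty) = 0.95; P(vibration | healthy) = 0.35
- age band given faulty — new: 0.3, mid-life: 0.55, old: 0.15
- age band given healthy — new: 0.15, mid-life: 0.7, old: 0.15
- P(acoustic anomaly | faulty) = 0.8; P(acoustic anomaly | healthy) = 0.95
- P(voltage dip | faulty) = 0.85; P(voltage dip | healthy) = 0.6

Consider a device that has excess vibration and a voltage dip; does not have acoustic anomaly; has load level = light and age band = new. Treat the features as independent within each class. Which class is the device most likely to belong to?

faulty: 0.4 × 0.05 × 0.95 × 0.3 × (1−0.8) × 0.85 = 0.000969
healthy: 0.6 × 0.9 × 0.35 × 0.15 × (1−0.95) × 0.6 = 0.0008505
Highest score → faulty.

faulty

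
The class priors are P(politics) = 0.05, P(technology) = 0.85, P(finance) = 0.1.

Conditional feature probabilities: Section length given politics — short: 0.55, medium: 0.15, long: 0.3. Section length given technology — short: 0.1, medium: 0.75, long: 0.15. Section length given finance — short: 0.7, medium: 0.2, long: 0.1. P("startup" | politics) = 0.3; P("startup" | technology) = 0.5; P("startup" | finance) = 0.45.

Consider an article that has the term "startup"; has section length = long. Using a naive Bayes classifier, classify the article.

technology

politics: 0.05 × 0.3 × 0.3 = 0.0045
technology: 0.85 × 0.15 × 0.5 = 0.06375
finance: 0.1 × 0.1 × 0.45 = 0.0045
Highest score → technology.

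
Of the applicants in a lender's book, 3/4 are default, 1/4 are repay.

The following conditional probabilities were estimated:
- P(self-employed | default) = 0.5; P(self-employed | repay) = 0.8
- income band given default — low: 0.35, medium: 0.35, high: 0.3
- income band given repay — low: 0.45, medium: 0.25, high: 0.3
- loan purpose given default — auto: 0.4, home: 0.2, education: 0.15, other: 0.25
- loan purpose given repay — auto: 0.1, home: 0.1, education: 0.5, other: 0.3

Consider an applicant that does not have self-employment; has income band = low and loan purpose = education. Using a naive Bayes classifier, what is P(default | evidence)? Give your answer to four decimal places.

0.6364

default: 0.75 × (1−0.5) × 0.35 × 0.15 = 0.0196875
repay: 0.25 × (1−0.8) × 0.45 × 0.5 = 0.01125
P(default | x) = 0.0196875 / 0.0309375 ≈ 0.6364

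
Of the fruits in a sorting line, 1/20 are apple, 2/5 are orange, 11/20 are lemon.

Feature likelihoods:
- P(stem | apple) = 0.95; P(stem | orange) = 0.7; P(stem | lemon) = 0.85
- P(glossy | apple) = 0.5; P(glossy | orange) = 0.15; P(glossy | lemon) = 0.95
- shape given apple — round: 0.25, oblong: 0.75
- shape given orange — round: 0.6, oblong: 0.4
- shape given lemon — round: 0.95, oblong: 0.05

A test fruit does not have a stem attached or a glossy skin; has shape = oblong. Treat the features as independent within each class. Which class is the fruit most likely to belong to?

apple: 0.05 × (1−0.95) × (1−0.5) × 0.75 = 0.0009375
orange: 0.4 × (1−0.7) × (1−0.15) × 0.4 = 0.0408
lemon: 0.55 × (1−0.85) × (1−0.95) × 0.05 = 0.00020625
Highest score → orange.

orange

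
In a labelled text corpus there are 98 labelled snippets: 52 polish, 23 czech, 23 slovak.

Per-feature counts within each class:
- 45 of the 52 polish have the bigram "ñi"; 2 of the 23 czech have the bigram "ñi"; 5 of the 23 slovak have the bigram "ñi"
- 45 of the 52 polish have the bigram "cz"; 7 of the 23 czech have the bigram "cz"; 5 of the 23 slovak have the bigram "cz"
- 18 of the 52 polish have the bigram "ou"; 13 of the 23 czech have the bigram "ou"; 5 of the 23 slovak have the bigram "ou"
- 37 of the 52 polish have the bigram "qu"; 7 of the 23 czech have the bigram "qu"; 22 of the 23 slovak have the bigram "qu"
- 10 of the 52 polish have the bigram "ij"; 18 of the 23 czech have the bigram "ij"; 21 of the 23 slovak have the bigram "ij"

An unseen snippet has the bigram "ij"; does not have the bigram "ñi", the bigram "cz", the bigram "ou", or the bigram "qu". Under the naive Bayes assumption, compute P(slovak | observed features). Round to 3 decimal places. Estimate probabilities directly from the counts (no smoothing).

0.111

polish: (52/98) × (7/52) × (7/52) × (34/52) × (15/52) × (10/52) ≈ 0.00034876
czech: (23/98) × (21/23) × (16/23) × (10/23) × (16/23) × (18/23) ≈ 0.0352853
slovak: (23/98) × (18/23) × (18/23) × (18/23) × (1/23) × (21/23) ≈ 0.0044658
P(slovak | x) = 0.0044658 / 0.04009986 ≈ 0.111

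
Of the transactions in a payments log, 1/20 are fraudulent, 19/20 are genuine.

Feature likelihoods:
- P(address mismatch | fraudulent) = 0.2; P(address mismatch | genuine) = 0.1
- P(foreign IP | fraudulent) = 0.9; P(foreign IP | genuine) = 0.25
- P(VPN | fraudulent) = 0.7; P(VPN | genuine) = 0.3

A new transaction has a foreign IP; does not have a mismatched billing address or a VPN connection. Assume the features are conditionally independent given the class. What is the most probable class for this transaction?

genuine

fraudulent: 0.05 × (1−0.2) × 0.9 × (1−0.7) = 0.0108
genuine: 0.95 × (1−0.1) × 0.25 × (1−0.3) = 0.149625
Highest score → genuine.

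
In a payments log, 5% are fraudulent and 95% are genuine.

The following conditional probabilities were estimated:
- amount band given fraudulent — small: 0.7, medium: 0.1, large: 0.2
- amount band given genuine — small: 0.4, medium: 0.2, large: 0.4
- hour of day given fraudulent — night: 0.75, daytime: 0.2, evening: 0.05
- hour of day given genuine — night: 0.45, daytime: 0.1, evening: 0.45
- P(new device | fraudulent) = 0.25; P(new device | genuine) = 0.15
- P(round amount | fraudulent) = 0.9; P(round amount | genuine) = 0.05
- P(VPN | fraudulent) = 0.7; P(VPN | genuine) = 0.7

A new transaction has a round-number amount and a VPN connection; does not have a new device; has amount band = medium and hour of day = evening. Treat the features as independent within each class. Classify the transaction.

fraudulent: 0.05 × 0.1 × 0.05 × (1−0.25) × 0.9 × 0.7 = 0.000118125
genuine: 0.95 × 0.2 × 0.45 × (1−0.15) × 0.05 × 0.7 = 0.002543625
Highest score → genuine.

genuine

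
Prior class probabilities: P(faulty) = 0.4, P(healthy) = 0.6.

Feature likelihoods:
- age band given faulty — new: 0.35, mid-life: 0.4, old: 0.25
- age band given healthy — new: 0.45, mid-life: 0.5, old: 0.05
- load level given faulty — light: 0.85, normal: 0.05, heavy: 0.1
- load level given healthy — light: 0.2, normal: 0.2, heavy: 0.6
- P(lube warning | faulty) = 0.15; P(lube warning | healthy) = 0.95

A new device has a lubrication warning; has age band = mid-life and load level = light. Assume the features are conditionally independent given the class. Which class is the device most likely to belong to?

faulty: 0.4 × 0.4 × 0.85 × 0.15 = 0.0204
healthy: 0.6 × 0.5 × 0.2 × 0.95 = 0.057
Highest score → healthy.

healthy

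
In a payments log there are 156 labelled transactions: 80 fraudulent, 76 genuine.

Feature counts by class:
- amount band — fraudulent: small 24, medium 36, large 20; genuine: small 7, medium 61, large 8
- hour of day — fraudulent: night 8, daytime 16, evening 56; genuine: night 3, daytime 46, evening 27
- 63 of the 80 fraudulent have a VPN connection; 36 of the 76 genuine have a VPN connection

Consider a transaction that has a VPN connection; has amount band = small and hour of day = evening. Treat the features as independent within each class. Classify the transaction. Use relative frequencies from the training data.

fraudulent

fraudulent: (80/156) × (24/80) × (56/80) × (63/80) ≈ 0.0848077
genuine: (76/156) × (7/76) × (27/76) × (36/76) ≈ 0.00755114
Highest score → fraudulent.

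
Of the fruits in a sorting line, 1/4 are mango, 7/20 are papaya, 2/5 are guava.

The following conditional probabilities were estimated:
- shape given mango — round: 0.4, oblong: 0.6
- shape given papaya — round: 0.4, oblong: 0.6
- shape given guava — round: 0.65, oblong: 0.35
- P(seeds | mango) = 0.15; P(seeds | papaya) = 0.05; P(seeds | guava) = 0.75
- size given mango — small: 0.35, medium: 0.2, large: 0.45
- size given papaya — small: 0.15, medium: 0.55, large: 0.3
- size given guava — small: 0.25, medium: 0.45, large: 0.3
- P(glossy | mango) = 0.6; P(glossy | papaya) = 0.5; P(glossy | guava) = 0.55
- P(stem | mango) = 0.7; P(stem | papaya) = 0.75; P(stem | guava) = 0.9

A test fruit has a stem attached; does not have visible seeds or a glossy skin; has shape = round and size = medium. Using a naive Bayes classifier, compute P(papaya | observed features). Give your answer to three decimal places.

mango: 0.25 × 0.4 × (1−0.15) × 0.2 × (1−0.6) × 0.7 = 0.00476
papaya: 0.35 × 0.4 × (1−0.05) × 0.55 × (1−0.5) × 0.75 = 0.02743125
guava: 0.4 × 0.65 × (1−0.75) × 0.45 × (1−0.55) × 0.9 = 0.01184625
P(papaya | x) = 0.02743125 / 0.0440375 ≈ 0.623

0.623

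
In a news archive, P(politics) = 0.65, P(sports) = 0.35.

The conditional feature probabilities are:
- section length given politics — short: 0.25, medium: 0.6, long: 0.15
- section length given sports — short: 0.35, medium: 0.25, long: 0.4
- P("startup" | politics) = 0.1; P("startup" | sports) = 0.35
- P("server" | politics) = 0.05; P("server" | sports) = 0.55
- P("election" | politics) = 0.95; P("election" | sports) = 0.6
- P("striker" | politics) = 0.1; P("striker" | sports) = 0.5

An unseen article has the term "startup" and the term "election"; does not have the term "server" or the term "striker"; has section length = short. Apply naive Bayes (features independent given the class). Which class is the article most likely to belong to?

politics

politics: 0.65 × 0.25 × 0.1 × (1−0.05) × 0.95 × (1−0.1) = 0.0131990625
sports: 0.35 × 0.35 × 0.35 × (1−0.55) × 0.6 × (1−0.5) = 0.005788125
Highest score → politics.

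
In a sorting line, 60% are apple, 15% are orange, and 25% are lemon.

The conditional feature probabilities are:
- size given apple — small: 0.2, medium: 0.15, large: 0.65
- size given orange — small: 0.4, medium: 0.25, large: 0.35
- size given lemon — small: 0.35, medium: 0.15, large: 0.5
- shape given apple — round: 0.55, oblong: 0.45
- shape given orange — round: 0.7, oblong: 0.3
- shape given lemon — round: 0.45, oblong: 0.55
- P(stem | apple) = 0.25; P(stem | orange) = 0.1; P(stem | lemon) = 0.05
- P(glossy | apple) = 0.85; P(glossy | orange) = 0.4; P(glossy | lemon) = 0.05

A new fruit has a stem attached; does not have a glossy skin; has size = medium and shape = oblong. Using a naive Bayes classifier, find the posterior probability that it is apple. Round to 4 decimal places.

apple: 0.6 × 0.15 × 0.45 × 0.25 × (1−0.85) = 0.00151875
orange: 0.15 × 0.25 × 0.3 × 0.1 × (1−0.4) = 0.000675
lemon: 0.25 × 0.15 × 0.55 × 0.05 × (1−0.05) = 0.0009796875
P(apple | x) = 0.00151875 / 0.0031734375 ≈ 0.4786

0.4786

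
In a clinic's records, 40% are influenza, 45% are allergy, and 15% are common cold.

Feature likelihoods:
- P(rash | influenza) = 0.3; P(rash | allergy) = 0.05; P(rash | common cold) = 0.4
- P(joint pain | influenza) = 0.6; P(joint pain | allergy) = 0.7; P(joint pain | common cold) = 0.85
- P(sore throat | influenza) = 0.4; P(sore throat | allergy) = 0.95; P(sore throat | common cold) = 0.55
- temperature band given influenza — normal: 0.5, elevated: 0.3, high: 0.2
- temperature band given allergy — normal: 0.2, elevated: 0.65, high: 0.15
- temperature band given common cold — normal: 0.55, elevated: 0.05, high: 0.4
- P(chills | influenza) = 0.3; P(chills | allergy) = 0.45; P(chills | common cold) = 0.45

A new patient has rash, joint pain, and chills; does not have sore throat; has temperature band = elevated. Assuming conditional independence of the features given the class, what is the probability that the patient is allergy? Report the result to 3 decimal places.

0.050

influenza: 0.4 × 0.3 × 0.6 × (1−0.4) × 0.3 × 0.3 = 0.003888
allergy: 0.45 × 0.05 × 0.7 × (1−0.95) × 0.65 × 0.45 = 0.00023034375
common cold: 0.15 × 0.4 × 0.85 × (1−0.55) × 0.05 × 0.45 = 0.000516375
P(allergy | x) = 0.00023034375 / 0.00463471875 ≈ 0.050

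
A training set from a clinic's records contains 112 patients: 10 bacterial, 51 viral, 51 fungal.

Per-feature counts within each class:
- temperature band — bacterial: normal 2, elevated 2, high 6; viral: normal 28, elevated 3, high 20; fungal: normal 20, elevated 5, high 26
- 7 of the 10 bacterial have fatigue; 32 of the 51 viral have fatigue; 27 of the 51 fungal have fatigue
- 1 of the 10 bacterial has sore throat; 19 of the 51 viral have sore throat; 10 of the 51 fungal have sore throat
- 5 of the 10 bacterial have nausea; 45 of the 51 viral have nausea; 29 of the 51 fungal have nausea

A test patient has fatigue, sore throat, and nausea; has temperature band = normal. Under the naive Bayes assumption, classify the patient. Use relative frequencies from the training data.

bacterial: (10/112) × (2/10) × (7/10) × (1/10) × (5/10) = 0.000625
viral: (51/112) × (28/51) × (32/51) × (19/51) × (45/51) ≈ 0.0515639
fungal: (51/112) × (20/51) × (27/51) × (10/51) × (29/51) ≈ 0.0105405
Highest score → viral.

viral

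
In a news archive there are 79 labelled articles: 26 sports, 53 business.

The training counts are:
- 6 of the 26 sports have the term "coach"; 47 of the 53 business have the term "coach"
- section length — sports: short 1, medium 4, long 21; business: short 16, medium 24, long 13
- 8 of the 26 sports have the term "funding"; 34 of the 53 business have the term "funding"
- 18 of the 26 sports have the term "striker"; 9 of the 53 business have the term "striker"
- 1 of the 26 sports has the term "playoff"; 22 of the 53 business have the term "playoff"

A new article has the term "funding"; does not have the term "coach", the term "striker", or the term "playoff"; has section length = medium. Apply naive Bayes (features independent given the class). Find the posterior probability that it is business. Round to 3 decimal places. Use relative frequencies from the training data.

sports: (26/79) × (20/26) × (4/26) × (8/26) × (8/26) × (25/26) ≈ 0.0035456
business: (53/79) × (6/53) × (24/53) × (34/53) × (44/53) × (31/53) ≈ 0.0107133
P(business | x) = 0.0107133 / 0.0142589 ≈ 0.751

0.751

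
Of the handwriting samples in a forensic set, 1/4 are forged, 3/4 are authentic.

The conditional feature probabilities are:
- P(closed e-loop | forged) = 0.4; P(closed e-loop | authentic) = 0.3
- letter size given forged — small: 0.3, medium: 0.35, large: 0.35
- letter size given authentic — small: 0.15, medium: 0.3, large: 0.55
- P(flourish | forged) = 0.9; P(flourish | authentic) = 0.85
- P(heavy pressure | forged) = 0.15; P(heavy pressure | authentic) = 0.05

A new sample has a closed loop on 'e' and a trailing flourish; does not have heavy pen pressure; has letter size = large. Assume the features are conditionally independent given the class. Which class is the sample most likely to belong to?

authentic

forged: 0.25 × 0.4 × 0.35 × 0.9 × (1−0.15) = 0.026775
authentic: 0.75 × 0.3 × 0.55 × 0.85 × (1−0.05) = 0.099928125
Highest score → authentic.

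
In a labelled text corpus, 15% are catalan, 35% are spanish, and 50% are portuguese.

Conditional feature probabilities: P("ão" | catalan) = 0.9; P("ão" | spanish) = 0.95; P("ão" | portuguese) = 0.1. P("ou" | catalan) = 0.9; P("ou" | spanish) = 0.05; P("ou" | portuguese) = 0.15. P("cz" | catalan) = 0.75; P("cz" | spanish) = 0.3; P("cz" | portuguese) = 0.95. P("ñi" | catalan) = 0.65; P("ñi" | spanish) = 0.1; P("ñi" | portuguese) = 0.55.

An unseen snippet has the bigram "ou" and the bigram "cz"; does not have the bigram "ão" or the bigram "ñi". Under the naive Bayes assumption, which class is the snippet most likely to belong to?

catalan: 0.15 × (1−0.9) × 0.9 × 0.75 × (1−0.65) = 0.00354375
spanish: 0.35 × (1−0.95) × 0.05 × 0.3 × (1−0.1) = 0.00023625
portuguese: 0.5 × (1−0.1) × 0.15 × 0.95 × (1−0.55) = 0.02885625
Highest score → portuguese.

portuguese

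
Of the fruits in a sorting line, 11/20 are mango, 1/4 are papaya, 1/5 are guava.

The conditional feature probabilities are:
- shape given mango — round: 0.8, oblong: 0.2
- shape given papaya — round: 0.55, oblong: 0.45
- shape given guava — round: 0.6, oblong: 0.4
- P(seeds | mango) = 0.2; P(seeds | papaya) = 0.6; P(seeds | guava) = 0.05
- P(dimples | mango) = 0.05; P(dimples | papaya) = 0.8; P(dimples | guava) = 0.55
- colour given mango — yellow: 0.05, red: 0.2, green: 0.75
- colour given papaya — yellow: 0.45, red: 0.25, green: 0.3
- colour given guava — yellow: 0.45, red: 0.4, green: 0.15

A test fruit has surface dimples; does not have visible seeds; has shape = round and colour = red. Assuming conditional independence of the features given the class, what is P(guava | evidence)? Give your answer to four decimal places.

mango: 0.55 × 0.8 × (1−0.2) × 0.05 × 0.2 = 0.00352
papaya: 0.25 × 0.55 × (1−0.6) × 0.8 × 0.25 = 0.011
guava: 0.2 × 0.6 × (1−0.05) × 0.55 × 0.4 = 0.02508
P(guava | x) = 0.02508 / 0.0396 ≈ 0.6333

0.6333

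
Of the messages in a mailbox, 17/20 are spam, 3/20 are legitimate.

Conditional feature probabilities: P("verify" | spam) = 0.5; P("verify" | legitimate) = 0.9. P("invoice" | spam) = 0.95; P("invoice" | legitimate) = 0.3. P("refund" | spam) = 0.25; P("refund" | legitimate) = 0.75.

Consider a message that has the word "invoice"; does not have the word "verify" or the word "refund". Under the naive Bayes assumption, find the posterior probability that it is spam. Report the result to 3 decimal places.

0.996

spam: 0.85 × (1−0.5) × 0.95 × (1−0.25) = 0.3028125
legitimate: 0.15 × (1−0.9) × 0.3 × (1−0.75) = 0.001125
P(spam | x) = 0.3028125 / 0.3039375 ≈ 0.996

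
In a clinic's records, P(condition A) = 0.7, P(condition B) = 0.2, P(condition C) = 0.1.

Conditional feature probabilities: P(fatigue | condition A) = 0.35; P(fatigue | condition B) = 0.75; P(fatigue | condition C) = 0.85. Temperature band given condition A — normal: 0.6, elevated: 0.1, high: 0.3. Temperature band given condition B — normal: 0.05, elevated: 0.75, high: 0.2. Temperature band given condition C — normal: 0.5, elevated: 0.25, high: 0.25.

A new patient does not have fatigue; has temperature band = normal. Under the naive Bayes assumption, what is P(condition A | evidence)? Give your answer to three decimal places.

condition A: 0.7 × (1−0.35) × 0.6 = 0.273
condition B: 0.2 × (1−0.75) × 0.05 = 0.0025
condition C: 0.1 × (1−0.85) × 0.5 = 0.0075
P(condition A | x) = 0.273 / 0.283 ≈ 0.965

0.965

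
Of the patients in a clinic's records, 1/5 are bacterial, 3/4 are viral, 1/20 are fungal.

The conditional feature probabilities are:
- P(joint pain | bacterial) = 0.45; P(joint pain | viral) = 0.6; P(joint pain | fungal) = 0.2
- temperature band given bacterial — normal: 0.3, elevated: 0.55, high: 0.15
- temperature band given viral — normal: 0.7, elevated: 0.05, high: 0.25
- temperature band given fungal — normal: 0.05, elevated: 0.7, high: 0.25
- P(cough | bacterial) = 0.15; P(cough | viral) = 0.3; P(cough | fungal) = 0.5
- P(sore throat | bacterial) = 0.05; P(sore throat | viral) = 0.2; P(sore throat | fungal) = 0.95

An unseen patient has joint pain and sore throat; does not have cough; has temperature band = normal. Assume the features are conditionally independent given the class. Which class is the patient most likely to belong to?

bacterial: 0.2 × 0.45 × 0.3 × (1−0.15) × 0.05 = 0.0011475
viral: 0.75 × 0.6 × 0.7 × (1−0.3) × 0.2 = 0.0441
fungal: 0.05 × 0.2 × 0.05 × (1−0.5) × 0.95 = 0.0002375
Highest score → viral.

viral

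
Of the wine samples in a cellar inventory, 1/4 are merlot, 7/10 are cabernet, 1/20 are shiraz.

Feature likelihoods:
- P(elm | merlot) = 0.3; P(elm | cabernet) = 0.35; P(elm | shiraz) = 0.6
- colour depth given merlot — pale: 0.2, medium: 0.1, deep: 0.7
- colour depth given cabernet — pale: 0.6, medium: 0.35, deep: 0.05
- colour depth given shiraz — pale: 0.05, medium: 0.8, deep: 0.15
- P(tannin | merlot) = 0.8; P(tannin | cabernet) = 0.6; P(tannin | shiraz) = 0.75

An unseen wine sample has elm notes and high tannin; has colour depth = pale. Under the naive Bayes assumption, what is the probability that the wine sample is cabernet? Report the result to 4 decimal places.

0.8705

merlot: 0.25 × 0.3 × 0.2 × 0.8 = 0.012
cabernet: 0.7 × 0.35 × 0.6 × 0.6 = 0.0882
shiraz: 0.05 × 0.6 × 0.05 × 0.75 = 0.001125
P(cabernet | x) = 0.0882 / 0.101325 ≈ 0.8705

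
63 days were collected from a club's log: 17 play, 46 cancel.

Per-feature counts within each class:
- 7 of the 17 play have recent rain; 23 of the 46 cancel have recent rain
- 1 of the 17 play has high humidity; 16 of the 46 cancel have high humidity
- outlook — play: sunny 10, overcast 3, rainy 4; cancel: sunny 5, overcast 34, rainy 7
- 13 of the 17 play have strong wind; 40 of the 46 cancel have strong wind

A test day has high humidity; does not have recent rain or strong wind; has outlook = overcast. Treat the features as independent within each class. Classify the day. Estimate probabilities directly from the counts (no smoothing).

play: (17/63) × (10/17) × (1/17) × (3/17) × (4/17) ≈ 0.000387698
cancel: (46/63) × (23/46) × (16/46) × (34/46) × (6/46) ≈ 0.0122423
Highest score → cancel.

cancel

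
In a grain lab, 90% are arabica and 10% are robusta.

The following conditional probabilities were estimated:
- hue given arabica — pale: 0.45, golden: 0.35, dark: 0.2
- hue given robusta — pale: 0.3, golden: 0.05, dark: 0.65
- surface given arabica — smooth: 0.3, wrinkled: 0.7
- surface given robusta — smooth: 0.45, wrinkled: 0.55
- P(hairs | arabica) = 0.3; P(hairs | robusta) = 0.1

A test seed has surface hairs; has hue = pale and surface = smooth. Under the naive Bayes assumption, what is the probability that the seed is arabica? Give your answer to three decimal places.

0.964

arabica: 0.9 × 0.45 × 0.3 × 0.3 = 0.03645
robusta: 0.1 × 0.3 × 0.45 × 0.1 = 0.00135
P(arabica | x) = 0.03645 / 0.0378 ≈ 0.964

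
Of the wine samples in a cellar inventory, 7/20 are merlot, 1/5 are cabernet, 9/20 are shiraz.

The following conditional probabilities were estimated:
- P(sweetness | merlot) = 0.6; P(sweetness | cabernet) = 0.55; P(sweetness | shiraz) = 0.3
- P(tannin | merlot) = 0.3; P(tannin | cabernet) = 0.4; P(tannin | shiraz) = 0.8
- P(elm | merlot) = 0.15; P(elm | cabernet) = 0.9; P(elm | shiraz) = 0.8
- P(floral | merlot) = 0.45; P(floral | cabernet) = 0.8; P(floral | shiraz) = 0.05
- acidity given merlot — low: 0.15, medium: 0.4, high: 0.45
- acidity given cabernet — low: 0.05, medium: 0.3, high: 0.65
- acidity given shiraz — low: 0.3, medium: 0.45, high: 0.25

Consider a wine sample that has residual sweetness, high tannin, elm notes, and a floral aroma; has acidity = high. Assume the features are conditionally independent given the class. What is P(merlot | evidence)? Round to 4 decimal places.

merlot: 0.35 × 0.6 × 0.3 × 0.15 × 0.45 × 0.45 = 0.001913625
cabernet: 0.2 × 0.55 × 0.4 × 0.9 × 0.8 × 0.65 = 0.020592
shiraz: 0.45 × 0.3 × 0.8 × 0.8 × 0.05 × 0.25 = 0.00108
P(merlot | x) = 0.001913625 / 0.023585625 ≈ 0.0811

0.0811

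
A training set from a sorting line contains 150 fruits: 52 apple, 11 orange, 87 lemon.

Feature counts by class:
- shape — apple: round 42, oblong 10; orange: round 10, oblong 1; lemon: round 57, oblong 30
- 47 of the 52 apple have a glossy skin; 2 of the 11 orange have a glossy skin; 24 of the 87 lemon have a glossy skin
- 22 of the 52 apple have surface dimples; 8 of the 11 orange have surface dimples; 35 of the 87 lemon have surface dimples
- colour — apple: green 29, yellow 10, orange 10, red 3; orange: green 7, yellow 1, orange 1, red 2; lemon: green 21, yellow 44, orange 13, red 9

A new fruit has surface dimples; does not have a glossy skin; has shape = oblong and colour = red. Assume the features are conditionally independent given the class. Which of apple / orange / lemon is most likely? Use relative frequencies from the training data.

lemon

apple: (52/150) × (10/52) × (5/52) × (22/52) × (3/52) ≈ 0.000156463
orange: (11/150) × (1/11) × (9/11) × (8/11) × (2/11) ≈ 0.000721262
lemon: (87/150) × (30/87) × (63/87) × (35/87) × (9/87) ≈ 0.00602731
Highest score → lemon.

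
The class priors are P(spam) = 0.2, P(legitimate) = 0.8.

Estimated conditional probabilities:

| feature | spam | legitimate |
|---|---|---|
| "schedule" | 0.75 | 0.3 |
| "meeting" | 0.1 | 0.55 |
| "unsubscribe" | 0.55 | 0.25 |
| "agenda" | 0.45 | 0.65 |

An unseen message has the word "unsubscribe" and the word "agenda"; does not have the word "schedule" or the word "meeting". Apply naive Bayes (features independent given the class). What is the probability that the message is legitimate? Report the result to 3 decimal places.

0.786

spam: 0.2 × (1−0.75) × (1−0.1) × 0.55 × 0.45 = 0.0111375
legitimate: 0.8 × (1−0.3) × (1−0.55) × 0.25 × 0.65 = 0.04095
P(legitimate | x) = 0.04095 / 0.0520875 ≈ 0.786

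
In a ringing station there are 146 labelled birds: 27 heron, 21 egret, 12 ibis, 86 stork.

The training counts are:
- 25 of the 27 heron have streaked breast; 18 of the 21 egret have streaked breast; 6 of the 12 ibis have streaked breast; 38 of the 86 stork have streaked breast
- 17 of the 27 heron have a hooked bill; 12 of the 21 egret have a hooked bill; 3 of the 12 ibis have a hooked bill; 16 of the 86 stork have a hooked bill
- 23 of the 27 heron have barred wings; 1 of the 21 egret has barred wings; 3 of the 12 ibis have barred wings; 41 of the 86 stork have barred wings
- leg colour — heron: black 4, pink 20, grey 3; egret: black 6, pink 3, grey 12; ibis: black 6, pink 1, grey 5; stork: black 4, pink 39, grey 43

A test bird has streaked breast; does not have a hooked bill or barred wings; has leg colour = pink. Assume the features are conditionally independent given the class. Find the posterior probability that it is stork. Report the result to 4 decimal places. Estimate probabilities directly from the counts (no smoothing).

0.7577

heron: (27/146) × (25/27) × (10/27) × (4/27) × (20/27) ≈ 0.00695963
egret: (21/146) × (18/21) × (9/21) × (20/21) × (3/21) ≈ 0.00718879
ibis: (12/146) × (6/12) × (9/12) × (9/12) × (1/12) ≈ 0.00192637
stork: (86/146) × (38/86) × (70/86) × (45/86) × (39/86) ≈ 0.0502702
P(stork | x) = 0.0502702 / 0.06634499 ≈ 0.7577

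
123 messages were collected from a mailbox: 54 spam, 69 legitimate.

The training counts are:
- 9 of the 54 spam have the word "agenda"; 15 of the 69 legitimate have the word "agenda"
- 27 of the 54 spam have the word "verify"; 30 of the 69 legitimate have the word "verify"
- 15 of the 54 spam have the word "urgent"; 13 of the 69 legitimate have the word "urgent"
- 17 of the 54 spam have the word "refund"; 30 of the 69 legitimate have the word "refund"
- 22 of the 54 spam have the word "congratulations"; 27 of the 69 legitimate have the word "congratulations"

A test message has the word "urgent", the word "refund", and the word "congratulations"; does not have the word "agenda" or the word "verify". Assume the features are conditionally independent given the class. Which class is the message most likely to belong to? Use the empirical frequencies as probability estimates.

spam: (54/123) × (45/54) × (27/54) × (15/54) × (17/54) × (22/54) ≈ 0.00651717
legitimate: (69/123) × (54/69) × (39/69) × (13/69) × (30/69) × (27/69) ≈ 0.00795399
Highest score → legitimate.

legitimate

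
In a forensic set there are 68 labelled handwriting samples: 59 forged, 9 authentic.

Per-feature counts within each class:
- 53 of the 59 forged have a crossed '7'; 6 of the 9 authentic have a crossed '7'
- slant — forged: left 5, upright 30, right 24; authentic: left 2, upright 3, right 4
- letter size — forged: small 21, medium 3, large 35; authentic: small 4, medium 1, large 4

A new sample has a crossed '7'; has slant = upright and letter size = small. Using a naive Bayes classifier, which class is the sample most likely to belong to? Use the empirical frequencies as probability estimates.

forged: (59/68) × (53/59) × (30/59) × (21/59) ≈ 0.14106
authentic: (9/68) × (6/9) × (3/9) × (4/9) ≈ 0.0130719
Highest score → forged.

forged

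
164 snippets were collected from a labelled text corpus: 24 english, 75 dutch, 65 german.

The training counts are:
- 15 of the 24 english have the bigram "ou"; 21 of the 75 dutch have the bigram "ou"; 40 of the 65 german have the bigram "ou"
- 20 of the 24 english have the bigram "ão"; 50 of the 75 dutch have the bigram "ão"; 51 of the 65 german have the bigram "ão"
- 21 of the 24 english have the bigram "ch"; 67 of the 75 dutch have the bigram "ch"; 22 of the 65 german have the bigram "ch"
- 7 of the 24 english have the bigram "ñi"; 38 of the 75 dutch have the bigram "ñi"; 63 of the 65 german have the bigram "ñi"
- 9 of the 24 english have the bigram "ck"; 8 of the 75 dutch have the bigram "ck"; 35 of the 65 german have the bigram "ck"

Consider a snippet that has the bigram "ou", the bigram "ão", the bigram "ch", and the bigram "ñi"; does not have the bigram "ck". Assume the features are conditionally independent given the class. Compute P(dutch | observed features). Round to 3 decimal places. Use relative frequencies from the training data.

english: (24/164) × (15/24) × (20/24) × (21/24) × (7/24) × (15/24) ≈ 0.0121574
dutch: (75/164) × (21/75) × (50/75) × (67/75) × (38/75) × (67/75) ≈ 0.034517
german: (65/164) × (40/65) × (51/65) × (22/65) × (63/65) × (30/65) ≈ 0.0289746
P(dutch | x) = 0.034517 / 0.075649 ≈ 0.456

0.456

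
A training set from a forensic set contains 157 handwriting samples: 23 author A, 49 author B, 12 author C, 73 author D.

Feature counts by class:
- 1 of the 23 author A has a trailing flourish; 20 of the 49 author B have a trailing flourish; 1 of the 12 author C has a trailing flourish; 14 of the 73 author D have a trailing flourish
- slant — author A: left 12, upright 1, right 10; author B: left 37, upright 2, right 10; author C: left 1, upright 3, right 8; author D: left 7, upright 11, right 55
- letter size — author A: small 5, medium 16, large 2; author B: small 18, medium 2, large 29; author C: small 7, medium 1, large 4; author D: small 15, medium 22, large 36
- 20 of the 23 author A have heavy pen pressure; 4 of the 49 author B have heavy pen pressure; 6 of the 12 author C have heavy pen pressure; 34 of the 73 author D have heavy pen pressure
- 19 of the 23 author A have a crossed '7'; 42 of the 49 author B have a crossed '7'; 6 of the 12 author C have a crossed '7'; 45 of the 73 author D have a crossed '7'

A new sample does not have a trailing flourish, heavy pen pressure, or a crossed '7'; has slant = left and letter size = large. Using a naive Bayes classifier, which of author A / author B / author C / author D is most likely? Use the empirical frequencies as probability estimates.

author A: (23/157) × (22/23) × (12/23) × (2/23) × (3/23) × (4/23) ≈ 0.000144213
author B: (49/157) × (29/49) × (37/49) × (29/49) × (45/49) × (7/49) ≈ 0.0108299
author C: (12/157) × (11/12) × (1/12) × (4/12) × (6/12) × (6/12) ≈ 0.000486553
author D: (73/157) × (59/73) × (7/73) × (36/73) × (39/73) × (28/73) ≈ 0.00364153
Highest score → author B.

author B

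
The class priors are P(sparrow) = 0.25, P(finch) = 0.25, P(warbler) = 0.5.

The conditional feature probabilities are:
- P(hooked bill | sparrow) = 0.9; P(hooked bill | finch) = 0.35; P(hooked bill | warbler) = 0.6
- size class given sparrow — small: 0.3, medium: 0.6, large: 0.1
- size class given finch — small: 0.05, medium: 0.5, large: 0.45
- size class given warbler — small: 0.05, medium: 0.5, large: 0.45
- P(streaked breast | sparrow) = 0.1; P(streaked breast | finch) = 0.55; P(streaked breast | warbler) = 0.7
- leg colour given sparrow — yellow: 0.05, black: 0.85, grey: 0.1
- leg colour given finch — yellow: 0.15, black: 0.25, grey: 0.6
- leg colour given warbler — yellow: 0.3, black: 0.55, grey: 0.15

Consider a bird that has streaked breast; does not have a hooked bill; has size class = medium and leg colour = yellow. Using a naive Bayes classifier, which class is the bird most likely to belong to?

warbler

sparrow: 0.25 × (1−0.9) × 0.6 × 0.1 × 0.05 = 0.000075
finch: 0.25 × (1−0.35) × 0.5 × 0.55 × 0.15 = 0.006703125
warbler: 0.5 × (1−0.6) × 0.5 × 0.7 × 0.3 = 0.021
Highest score → warbler.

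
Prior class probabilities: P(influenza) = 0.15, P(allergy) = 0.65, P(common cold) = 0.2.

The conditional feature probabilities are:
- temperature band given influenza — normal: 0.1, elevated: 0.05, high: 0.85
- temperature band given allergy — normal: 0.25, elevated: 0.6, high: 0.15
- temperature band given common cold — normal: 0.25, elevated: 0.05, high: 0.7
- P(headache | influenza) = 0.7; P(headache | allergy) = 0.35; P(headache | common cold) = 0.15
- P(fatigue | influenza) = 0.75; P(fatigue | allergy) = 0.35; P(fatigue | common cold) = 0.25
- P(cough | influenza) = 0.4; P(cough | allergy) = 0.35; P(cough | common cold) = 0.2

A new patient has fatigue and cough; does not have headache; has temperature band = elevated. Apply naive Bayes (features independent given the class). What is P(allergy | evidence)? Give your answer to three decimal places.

influenza: 0.15 × 0.05 × (1−0.7) × 0.75 × 0.4 = 0.000675
allergy: 0.65 × 0.6 × (1−0.35) × 0.35 × 0.35 = 0.03105375
common cold: 0.2 × 0.05 × (1−0.15) × 0.25 × 0.2 = 0.000425
P(allergy | x) = 0.03105375 / 0.03215375 ≈ 0.966

0.966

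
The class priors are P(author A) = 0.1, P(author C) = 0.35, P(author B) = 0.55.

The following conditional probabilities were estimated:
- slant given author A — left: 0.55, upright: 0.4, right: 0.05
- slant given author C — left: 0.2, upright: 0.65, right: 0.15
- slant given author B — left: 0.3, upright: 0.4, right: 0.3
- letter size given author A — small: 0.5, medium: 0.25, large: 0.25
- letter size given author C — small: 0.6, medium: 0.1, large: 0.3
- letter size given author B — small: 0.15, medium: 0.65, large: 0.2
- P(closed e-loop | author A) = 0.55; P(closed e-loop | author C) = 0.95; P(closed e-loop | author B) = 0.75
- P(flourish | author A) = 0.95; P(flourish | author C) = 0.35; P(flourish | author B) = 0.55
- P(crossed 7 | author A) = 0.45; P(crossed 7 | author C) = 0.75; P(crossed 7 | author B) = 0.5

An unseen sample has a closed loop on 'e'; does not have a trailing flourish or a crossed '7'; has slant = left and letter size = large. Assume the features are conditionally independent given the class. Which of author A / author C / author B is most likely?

author A: 0.1 × 0.55 × 0.25 × 0.55 × (1−0.95) × (1−0.45) = 0.00020796875
author C: 0.35 × 0.2 × 0.3 × 0.95 × (1−0.35) × (1−0.75) = 0.003241875
author B: 0.55 × 0.3 × 0.2 × 0.75 × (1−0.55) × (1−0.5) = 0.00556875
Highest score → author B.

author B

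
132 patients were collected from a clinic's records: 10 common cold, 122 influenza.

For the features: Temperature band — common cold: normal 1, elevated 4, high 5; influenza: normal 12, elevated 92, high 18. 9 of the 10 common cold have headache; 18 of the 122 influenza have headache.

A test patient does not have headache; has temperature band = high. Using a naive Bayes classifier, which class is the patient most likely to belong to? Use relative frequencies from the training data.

influenza

common cold: (10/132) × (5/10) × (1/10) ≈ 0.00378788
influenza: (122/132) × (18/122) × (104/122) ≈ 0.116244
Highest score → influenza.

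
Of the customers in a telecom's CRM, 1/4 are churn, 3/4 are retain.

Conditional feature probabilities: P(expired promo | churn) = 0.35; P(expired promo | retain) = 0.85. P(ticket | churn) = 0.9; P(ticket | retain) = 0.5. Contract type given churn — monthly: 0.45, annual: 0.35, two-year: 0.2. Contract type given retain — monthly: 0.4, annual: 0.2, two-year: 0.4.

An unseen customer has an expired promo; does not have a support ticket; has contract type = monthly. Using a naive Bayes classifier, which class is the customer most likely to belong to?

churn: 0.25 × 0.35 × (1−0.9) × 0.45 = 0.0039375
retain: 0.75 × 0.85 × (1−0.5) × 0.4 = 0.1275
Highest score → retain.

retain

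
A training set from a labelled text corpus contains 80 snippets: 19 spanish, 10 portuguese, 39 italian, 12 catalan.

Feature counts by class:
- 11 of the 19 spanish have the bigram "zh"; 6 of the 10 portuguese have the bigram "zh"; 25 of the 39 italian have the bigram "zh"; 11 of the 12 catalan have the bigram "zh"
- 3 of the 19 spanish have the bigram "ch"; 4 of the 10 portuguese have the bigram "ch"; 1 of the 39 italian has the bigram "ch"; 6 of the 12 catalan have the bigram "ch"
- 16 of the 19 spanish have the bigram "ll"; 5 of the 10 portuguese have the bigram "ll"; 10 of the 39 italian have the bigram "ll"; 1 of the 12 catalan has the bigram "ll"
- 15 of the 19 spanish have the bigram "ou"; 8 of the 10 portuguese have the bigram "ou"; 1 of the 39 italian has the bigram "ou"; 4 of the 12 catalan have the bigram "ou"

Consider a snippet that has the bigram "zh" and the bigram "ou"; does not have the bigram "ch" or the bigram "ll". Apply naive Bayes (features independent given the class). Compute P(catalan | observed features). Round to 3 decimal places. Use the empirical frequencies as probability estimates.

spanish: (19/80) × (11/19) × (16/19) × (3/19) × (15/19) ≈ 0.0144336
portuguese: (10/80) × (6/10) × (6/10) × (5/10) × (8/10) = 0.018
italian: (39/80) × (25/39) × (38/39) × (29/39) × (1/39) ≈ 0.00580548
catalan: (12/80) × (11/12) × (6/12) × (11/12) × (4/12) ≈ 0.0210069
P(catalan | x) = 0.0210069 / 0.05924598 ≈ 0.355

0.355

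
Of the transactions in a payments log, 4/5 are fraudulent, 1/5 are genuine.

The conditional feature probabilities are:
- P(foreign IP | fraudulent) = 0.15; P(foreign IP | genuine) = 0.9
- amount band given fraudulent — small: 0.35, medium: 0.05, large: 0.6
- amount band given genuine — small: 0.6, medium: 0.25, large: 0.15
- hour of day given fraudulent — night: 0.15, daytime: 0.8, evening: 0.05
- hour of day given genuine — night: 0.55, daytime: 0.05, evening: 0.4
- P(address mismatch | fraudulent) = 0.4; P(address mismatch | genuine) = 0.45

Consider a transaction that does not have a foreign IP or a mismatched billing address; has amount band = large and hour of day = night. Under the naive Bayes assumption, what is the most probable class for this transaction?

fraudulent

fraudulent: 0.8 × (1−0.15) × 0.6 × 0.15 × (1−0.4) = 0.03672
genuine: 0.2 × (1−0.9) × 0.15 × 0.55 × (1−0.45) = 0.0009075
Highest score → fraudulent.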